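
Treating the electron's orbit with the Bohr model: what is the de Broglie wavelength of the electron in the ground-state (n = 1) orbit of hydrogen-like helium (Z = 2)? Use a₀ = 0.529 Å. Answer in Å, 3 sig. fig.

The Bohr quantisation condition is nλ = 2πr_n.
r_n = n²a₀/Z = 0.265 Å
λ = 2πr_n/n = 2π·0.265/1 = 1.66 Å

1.66 Å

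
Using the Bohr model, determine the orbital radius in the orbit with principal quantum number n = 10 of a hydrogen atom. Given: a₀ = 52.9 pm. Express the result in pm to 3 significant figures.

r_n = n²a₀/Z = 10² × 52.9 / 1
    = 100 × 52.9 / 1 = 5290 pm

5290 pm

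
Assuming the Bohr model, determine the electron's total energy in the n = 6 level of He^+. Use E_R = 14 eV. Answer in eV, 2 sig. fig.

E_n = −E_R·Z²/n² = −14 × 2²/6² = -1.6 eV

-1.6 eV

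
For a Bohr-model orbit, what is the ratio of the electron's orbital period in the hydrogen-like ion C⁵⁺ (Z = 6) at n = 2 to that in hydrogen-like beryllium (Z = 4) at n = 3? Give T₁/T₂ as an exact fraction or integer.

T ∝ Z^-2 · n^3
T₁/T₂ = (6/4)^-2 · (2/3)^3 = 32/243

32/243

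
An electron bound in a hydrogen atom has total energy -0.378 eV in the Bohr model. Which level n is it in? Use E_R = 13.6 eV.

6

E_n = −E_R Z²/n² ⇒ n² = E_R Z²/(−E_n) = 13.6 × 1² / 0.378 ≈ 35.98
n = 6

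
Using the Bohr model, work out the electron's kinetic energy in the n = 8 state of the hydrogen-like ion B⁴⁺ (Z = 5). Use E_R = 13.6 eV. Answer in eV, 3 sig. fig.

For a Coulomb orbit the virial theorem gives K = −E_n.
E_n = −E_R·Z²/n², so K = E_R·Z²/n² = 13.6 × 5²/8² = 5.31 eV

5.31 eV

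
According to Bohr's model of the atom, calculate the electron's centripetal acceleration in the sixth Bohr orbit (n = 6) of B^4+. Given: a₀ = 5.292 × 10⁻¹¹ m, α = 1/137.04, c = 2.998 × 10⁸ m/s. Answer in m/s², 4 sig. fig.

8.723 × 10²¹ m/s²

r = n²a₀/Z = 3.810 × 10⁻¹⁰ m, v = Zαc/n = 1.823 × 10⁶ m/s
a = v²/r = (1.823 × 10⁶)² / 3.810 × 10⁻¹⁰ = 8.723 × 10²¹ m/s²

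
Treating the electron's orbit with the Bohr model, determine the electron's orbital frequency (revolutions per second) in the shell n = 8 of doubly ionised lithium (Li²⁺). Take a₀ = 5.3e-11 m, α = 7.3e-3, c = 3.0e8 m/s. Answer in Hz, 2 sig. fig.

1.2e14 Hz

r = n²a₀/Z = 1.1e-9 m, v = Zαc/n = 8.2e5 m/s
f = v/(2πr) = 1.2e14 Hz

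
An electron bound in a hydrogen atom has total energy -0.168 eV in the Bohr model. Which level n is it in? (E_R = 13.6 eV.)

E_n = −E_R Z²/n² ⇒ n² = E_R Z²/(−E_n) = 13.6 × 1² / 0.168 ≈ 80.95
n = 9

9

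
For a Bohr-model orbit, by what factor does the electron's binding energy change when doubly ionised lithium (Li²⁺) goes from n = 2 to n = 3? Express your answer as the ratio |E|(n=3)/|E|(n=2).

4/9

|E| ∝ Z^2 · n^-2; with Z fixed, |E| ∝ n^-2.
|E|(n=3)/|E|(n=2) = (3/2)^-2 = 4/9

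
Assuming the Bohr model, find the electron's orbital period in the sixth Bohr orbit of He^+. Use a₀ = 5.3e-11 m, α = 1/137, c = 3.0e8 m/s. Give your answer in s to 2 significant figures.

r = n²a₀/Z = 6²·5.3e-11/2 = 9.5e-10 m
v = Zαc/n = 2·0.0073·3.0e8/6 = 7.3e5 m/s
T = 2πr/v = 8.2e-15 s

8.2e-15 s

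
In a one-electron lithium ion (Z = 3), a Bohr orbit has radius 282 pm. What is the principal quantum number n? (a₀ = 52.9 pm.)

4

r_n = n²a₀/Z ⇒ n² = rZ/a₀ = 282 × 3 / 52.9 ≈ 15.99
n = 4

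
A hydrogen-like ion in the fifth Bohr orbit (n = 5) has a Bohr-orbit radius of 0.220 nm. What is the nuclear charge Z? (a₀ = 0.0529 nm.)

6

r_n = n²a₀/Z ⇒ Z = n²a₀/r = 5² × 0.0529 / 0.220 ≈ 6.01
Z = 6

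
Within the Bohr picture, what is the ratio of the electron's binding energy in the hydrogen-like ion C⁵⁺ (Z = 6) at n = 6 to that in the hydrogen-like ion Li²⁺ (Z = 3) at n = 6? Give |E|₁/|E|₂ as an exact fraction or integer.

4

|E| ∝ Z^2 · n^-2
|E|₁/|E|₂ = (6/3)^2 · (6/6)^-2 = 4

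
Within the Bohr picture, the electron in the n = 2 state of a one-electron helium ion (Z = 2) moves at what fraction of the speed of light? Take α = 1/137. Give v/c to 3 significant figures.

v_n = Zαc/n, so v/c = Zα/n = 2 × 0.00730 / 2 = 0.00730

0.00730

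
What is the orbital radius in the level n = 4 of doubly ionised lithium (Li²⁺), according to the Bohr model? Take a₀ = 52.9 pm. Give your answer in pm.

282 pm

r_n = n²a₀/Z = 4² × 52.9 / 3
    = 16 × 52.9 / 3 = 282 pm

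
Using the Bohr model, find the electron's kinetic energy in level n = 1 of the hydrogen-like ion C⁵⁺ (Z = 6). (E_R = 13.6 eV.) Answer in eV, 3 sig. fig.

For a Coulomb orbit the virial theorem gives K = −E_n.
E_n = −E_R·Z²/n², so K = E_R·Z²/n² = 13.6 × 6²/1² = 490 eV

490 eV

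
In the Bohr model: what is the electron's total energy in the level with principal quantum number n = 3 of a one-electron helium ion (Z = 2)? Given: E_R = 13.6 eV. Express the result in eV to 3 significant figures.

E_n = −E_R·Z²/n² = −13.6 × 2²/3² = -6.04 eV

-6.04 eV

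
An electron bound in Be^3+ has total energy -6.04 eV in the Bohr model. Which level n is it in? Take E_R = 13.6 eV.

E_n = −E_R Z²/n² ⇒ n² = E_R Z²/(−E_n) = 13.6 × 4² / 6.04 ≈ 36.03
n = 6

6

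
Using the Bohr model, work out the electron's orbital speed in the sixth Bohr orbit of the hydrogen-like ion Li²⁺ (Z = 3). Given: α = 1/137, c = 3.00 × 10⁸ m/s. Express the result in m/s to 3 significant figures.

1.09 × 10⁶ m/s

v_n = Zαc/n = 3 × 0.00730 × 3.00 × 10⁸ / 6
    = 1.09 × 10⁶ m/s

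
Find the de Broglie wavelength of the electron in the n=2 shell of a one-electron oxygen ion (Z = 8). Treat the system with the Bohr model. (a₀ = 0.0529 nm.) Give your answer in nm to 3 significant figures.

0.0831 nm

The Bohr quantisation condition is nλ = 2πr_n.
r_n = n²a₀/Z = 0.0265 nm
λ = 2πr_n/n = 2π·0.0265/2 = 0.0831 nm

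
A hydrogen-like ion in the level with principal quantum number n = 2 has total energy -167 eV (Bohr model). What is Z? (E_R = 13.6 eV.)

7

E_n = −E_R Z²/n² ⇒ Z² = −E_n n²/E_R = 167 × 2² / 13.6 ≈ 49.12
Z = 7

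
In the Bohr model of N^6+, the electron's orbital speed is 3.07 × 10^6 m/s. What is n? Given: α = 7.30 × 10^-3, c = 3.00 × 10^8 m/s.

5

v_n = Zαc/n ⇒ n = Zαc/v = 7 × 0.00730 × 3.00 × 10^8 / 3.07 × 10^6 ≈ 4.99
n = 5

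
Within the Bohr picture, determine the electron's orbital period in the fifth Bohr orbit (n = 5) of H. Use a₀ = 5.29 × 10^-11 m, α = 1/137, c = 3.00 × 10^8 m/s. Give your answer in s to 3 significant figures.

1.90 × 10^-14 s

r = n²a₀/Z = 5²·5.29 × 10^-11/1 = 1.32 × 10^-9 m
v = Zαc/n = 1·0.00730·3.00 × 10^8/5 = 4.38 × 10^5 m/s
T = 2πr/v = 1.90 × 10^-14 s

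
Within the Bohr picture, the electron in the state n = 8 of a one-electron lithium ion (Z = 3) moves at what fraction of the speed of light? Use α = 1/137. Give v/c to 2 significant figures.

v_n = Zαc/n, so v/c = Zα/n = 3 × 0.0073 / 8 = 0.0027

0.0027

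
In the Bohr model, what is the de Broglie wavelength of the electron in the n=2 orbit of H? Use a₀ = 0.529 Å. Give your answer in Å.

6.65 Å

The Bohr quantisation condition is nλ = 2πr_n.
r_n = n²a₀/Z = 2.12 Å
λ = 2πr_n/n = 2π·2.12/2 = 6.65 Å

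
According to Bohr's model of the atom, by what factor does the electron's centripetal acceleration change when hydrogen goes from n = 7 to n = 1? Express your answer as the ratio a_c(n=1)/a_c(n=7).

2401

a_c ∝ Z^3 · n^-4; with Z fixed, a_c ∝ n^-4.
a_c(n=1)/a_c(n=7) = (1/7)^-4 = 2401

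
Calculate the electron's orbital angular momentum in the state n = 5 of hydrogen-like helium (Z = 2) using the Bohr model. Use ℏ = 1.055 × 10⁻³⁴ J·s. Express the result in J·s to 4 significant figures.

5.275 × 10⁻³⁴ J·s

L_n = nℏ = 5 × 1.055 × 10⁻³⁴ = 5.275 × 10⁻³⁴ J·s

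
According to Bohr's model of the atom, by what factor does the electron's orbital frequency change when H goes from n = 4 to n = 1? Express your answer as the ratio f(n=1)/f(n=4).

f ∝ Z^2 · n^-3; with Z fixed, f ∝ n^-3.
f(n=1)/f(n=4) = (1/4)^-3 = 64

64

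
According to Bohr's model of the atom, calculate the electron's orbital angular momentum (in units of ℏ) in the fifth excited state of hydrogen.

6

L_n = nℏ, so L/ℏ = n = 6.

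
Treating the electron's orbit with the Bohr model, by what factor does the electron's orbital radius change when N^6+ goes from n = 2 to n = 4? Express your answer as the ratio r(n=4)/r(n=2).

4

r ∝ Z^-1 · n^2; with Z fixed, r ∝ n^2.
r(n=4)/r(n=2) = (4/2)^2 = 4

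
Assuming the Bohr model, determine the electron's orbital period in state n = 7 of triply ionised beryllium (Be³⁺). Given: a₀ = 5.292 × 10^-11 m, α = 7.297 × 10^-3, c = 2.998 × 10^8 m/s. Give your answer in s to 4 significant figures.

r = n²a₀/Z = 7²·5.292 × 10^-11/4 = 6.483 × 10^-10 m
v = Zαc/n = 4·0.007297·2.998 × 10^8/7 = 1.250 × 10^6 m/s
T = 2πr/v = 3.258 × 10^-15 s

3.258 × 10^-15 s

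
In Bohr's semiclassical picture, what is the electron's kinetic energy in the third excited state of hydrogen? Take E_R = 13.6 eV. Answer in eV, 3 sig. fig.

0.850 eV

For a Coulomb orbit the virial theorem gives K = −E_n.
E_n = −E_R·Z²/n², so K = E_R·Z²/n² = 13.6 × 1²/4² = 0.850 eV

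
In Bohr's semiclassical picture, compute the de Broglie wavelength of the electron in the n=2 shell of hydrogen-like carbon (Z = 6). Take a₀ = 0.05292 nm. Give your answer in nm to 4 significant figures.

The Bohr quantisation condition is nλ = 2πr_n.
r_n = n²a₀/Z = 0.03528 nm
λ = 2πr_n/n = 2π·0.03528/2 = 0.1108 nm

0.1108 nm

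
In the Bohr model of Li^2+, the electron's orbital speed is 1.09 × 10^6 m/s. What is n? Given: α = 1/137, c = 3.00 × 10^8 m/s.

v_n = Zαc/n ⇒ n = Zαc/v = 3 × 0.00730 × 3.00 × 10^8 / 1.09 × 10^6 ≈ 6.03
n = 6

6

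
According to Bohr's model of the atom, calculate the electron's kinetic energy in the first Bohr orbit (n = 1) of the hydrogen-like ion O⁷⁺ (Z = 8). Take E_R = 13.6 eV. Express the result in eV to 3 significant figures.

870 eV

For a Coulomb orbit the virial theorem gives K = −E_n.
E_n = −E_R·Z²/n², so K = E_R·Z²/n² = 13.6 × 8²/1² = 870 eV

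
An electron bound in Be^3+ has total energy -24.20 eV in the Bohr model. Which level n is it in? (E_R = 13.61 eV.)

3

E_n = −E_R Z²/n² ⇒ n² = E_R Z²/(−E_n) = 13.61 × 4² / 24.20 ≈ 9.00
n = 3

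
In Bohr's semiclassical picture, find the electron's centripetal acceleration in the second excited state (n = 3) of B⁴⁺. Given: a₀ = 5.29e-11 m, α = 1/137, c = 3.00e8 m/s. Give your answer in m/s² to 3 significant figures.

r = n²a₀/Z = 9.52e-11 m, v = Zαc/n = 3.65e6 m/s
a = v²/r = (3.65e6)² / 9.52e-11 = 1.40e23 m/s²

1.40e23 m/s²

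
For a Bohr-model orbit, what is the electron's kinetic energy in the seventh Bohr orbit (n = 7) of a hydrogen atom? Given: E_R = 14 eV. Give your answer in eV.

For a Coulomb orbit the virial theorem gives K = −E_n.
E_n = −E_R·Z²/n², so K = E_R·Z²/n² = 14 × 1²/7² = 0.29 eV

0.29 eV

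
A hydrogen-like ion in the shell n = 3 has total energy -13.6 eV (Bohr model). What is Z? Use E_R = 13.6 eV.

3

E_n = −E_R Z²/n² ⇒ Z² = −E_n n²/E_R = 13.6 × 3² / 13.6 ≈ 9.00
Z = 3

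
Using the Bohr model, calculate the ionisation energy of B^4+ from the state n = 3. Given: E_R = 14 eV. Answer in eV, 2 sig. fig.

E_n = −E_R·Z²/n² = −14 × 5²/3² eV = -39 eV
Ionisation energy = −E_n = 39 eV

39 eV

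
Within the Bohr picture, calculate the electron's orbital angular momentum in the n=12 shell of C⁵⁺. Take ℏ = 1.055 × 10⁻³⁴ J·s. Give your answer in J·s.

L_n = nℏ = 12 × 1.055 × 10⁻³⁴ = 1.266 × 10⁻³³ J·s

1.266 × 10⁻³³ J·s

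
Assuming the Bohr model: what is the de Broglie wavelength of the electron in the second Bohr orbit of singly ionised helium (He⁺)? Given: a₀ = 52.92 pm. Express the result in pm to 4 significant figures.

The Bohr quantisation condition is nλ = 2πr_n.
r_n = n²a₀/Z = 105.8 pm
λ = 2πr_n/n = 2π·105.8/2 = 332.5 pm

332.5 pm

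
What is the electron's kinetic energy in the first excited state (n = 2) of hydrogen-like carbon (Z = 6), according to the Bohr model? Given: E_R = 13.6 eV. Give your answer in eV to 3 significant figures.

122 eV

For a Coulomb orbit the virial theorem gives K = −E_n.
E_n = −E_R·Z²/n², so K = E_R·Z²/n² = 13.6 × 6²/2² = 122 eV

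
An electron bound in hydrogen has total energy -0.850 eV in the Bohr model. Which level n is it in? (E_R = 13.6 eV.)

E_n = −E_R Z²/n² ⇒ n² = E_R Z²/(−E_n) = 13.6 × 1² / 0.850 ≈ 16.00
n = 4

4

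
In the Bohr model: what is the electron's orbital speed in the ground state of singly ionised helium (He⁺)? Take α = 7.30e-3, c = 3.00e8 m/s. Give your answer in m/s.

4.38e6 m/s

v_n = Zαc/n = 2 × 0.00730 × 3.00e8 / 1
    = 4.38e6 m/s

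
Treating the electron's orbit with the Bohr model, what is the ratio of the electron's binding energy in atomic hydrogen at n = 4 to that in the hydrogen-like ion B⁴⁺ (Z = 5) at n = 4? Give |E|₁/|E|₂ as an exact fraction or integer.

1/25

|E| ∝ Z^2 · n^-2
|E|₁/|E|₂ = (1/5)^2 · (4/4)^-2 = 1/25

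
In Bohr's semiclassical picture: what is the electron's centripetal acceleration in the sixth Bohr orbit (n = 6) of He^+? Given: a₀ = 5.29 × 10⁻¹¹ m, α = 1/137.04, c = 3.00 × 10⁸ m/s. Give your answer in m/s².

5.59 × 10²⁰ m/s²

r = n²a₀/Z = 9.52 × 10⁻¹⁰ m, v = Zαc/n = 7.30 × 10⁵ m/s
a = v²/r = (7.30 × 10⁵)² / 9.52 × 10⁻¹⁰ = 5.59 × 10²⁰ m/s²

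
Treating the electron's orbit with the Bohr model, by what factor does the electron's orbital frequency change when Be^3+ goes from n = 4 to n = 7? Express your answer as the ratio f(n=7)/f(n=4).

64/343

f ∝ Z^2 · n^-3; with Z fixed, f ∝ n^-3.
f(n=7)/f(n=4) = (7/4)^-3 = 64/343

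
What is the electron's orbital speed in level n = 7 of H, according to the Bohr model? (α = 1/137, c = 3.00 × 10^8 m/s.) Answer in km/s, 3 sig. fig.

313 km/s

v_n = Zαc/n = 1 × 0.00730 × 3.00 × 10^8 / 7
    = 313 km/s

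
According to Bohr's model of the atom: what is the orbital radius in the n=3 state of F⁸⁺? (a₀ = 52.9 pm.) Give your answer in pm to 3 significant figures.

52.9 pm

r_n = n²a₀/Z = 3² × 52.9 / 9
    = 9 × 52.9 / 9 = 52.9 pm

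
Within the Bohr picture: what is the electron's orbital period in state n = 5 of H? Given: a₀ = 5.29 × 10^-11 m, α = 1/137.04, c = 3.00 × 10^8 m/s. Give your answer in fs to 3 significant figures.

19.0 fs

r = n²a₀/Z = 5²·5.29 × 10^-11/1 = 1.32 × 10^-9 m
v = Zαc/n = 1·0.00730·3.00 × 10^8/5 = 4.38 × 10^5 m/s
T = 2πr/v = 1.90 × 10^-14 s = 19.0 fs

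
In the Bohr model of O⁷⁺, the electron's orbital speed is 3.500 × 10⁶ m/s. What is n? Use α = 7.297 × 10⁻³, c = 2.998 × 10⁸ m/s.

5

v_n = Zαc/n ⇒ n = Zαc/v = 8 × 0.007297 × 2.998 × 10⁸ / 3.500 × 10⁶ ≈ 5.00
n = 5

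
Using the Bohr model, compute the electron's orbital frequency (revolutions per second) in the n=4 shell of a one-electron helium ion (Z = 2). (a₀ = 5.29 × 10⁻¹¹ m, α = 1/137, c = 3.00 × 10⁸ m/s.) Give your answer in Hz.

4.12 × 10¹⁴ Hz

r = n²a₀/Z = 4.23 × 10⁻¹⁰ m, v = Zαc/n = 1.09 × 10⁶ m/s
f = v/(2πr) = 4.12 × 10¹⁴ Hz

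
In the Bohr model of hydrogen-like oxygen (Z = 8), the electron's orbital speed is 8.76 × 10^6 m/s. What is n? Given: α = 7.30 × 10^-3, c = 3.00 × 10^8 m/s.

v_n = Zαc/n ⇒ n = Zαc/v = 8 × 0.00730 × 3.00 × 10^8 / 8.76 × 10^6 ≈ 2.00
n = 2

2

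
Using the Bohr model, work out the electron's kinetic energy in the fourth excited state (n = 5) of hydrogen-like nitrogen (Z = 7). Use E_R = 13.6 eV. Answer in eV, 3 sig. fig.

26.7 eV

For a Coulomb orbit the virial theorem gives K = −E_n.
E_n = −E_R·Z²/n², so K = E_R·Z²/n² = 13.6 × 7²/5² = 26.7 eV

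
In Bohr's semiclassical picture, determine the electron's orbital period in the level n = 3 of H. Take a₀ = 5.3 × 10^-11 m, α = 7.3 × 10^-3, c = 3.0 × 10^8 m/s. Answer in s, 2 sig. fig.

4.1 × 10^-15 s

r = n²a₀/Z = 3²·5.3 × 10^-11/1 = 4.8 × 10^-10 m
v = Zαc/n = 1·0.0073·3.0 × 10^8/3 = 7.3 × 10^5 m/s
T = 2πr/v = 4.1 × 10^-15 s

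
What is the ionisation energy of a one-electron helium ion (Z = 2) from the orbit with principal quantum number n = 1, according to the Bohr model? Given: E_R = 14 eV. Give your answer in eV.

E_n = −E_R·Z²/n² = −14 × 2²/1² eV = -56 eV
Ionisation energy = −E_n = 56 eV

56 eV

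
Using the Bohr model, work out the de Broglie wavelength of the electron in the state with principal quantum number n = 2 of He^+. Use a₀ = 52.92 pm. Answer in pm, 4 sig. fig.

332.5 pm

The Bohr quantisation condition is nλ = 2πr_n.
r_n = n²a₀/Z = 105.8 pm
λ = 2πr_n/n = 2π·105.8/2 = 332.5 pm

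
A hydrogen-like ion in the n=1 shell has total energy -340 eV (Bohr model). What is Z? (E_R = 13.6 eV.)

E_n = −E_R Z²/n² ⇒ Z² = −E_n n²/E_R = 340 × 1² / 13.6 ≈ 25.00
Z = 5

5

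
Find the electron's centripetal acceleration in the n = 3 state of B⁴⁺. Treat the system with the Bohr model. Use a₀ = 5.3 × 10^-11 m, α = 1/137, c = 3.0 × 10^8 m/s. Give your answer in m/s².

1.4 × 10^23 m/s²

r = n²a₀/Z = 9.5 × 10^-11 m, v = Zαc/n = 3.6 × 10^6 m/s
a = v²/r = (3.6 × 10^6)² / 9.5 × 10^-11 = 1.4 × 10^23 m/s²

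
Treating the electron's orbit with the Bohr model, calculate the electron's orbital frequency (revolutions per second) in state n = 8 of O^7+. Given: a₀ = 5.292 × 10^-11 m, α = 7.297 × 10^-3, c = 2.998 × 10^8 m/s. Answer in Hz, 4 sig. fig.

r = n²a₀/Z = 4.234 × 10^-10 m, v = Zαc/n = 2.188 × 10^6 m/s
f = v/(2πr) = 8.224 × 10^14 Hz

8.224 × 10^14 Hz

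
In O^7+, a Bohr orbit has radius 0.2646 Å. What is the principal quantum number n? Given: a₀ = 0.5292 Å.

2

r_n = n²a₀/Z ⇒ n² = rZ/a₀ = 0.2646 × 8 / 0.5292 ≈ 4.00
n = 2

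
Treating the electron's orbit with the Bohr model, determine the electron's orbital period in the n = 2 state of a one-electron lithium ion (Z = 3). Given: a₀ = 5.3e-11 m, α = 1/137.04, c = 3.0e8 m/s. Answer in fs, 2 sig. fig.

0.14 fs

r = n²a₀/Z = 2²·5.3e-11/3 = 7.1e-11 m
v = Zαc/n = 3·0.0073·3.0e8/2 = 3.3e6 m/s
T = 2πr/v = 1.4e-16 s = 0.14 fs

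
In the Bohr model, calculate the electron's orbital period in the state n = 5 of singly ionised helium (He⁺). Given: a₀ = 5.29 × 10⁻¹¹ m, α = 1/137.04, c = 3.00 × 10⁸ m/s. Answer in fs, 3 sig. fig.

r = n²a₀/Z = 5²·5.29 × 10⁻¹¹/2 = 6.61 × 10⁻¹⁰ m
v = Zαc/n = 2·0.00730·3.00 × 10⁸/5 = 8.76 × 10⁵ m/s
T = 2πr/v = 4.74 × 10⁻¹⁵ s = 4.74 fs

4.74 fs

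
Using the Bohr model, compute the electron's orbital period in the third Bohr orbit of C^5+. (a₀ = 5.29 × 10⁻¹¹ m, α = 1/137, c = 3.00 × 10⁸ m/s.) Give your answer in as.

r = n²a₀/Z = 3²·5.29 × 10⁻¹¹/6 = 7.94 × 10⁻¹¹ m
v = Zαc/n = 6·0.00730·3.00 × 10⁸/3 = 4.38 × 10⁶ m/s
T = 2πr/v = 1.14 × 10⁻¹⁶ s = 114 as

114 as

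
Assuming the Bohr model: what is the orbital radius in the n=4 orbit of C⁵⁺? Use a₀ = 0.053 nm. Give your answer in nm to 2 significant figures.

0.14 nm

r_n = n²a₀/Z = 4² × 0.053 / 6
    = 16 × 0.053 / 6 = 0.14 nm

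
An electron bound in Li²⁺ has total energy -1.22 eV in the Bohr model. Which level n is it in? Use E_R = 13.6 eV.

E_n = −E_R Z²/n² ⇒ n² = E_R Z²/(−E_n) = 13.6 × 3² / 1.22 ≈ 100.33
n = 10

10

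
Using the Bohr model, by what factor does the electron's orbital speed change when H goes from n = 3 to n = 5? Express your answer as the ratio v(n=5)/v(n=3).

3/5

v ∝ Z^1 · n^-1; with Z fixed, v ∝ n^-1.
v(n=5)/v(n=3) = (5/3)^-1 = 3/5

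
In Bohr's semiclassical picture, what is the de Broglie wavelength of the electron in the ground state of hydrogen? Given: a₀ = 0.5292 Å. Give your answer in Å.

The Bohr quantisation condition is nλ = 2πr_n.
r_n = n²a₀/Z = 0.5292 Å
λ = 2πr_n/n = 2π·0.5292/1 = 3.325 Å

3.325 Å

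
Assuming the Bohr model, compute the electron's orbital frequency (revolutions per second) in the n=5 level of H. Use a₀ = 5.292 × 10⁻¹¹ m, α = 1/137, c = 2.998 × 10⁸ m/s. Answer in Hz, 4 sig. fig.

r = n²a₀/Z = 1.323 × 10⁻⁹ m, v = Zαc/n = 4.377 × 10⁵ m/s
f = v/(2πr) = 5.265 × 10¹³ Hz

5.265 × 10¹³ Hz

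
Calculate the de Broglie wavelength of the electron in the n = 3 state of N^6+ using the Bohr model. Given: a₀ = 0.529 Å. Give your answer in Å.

The Bohr quantisation condition is nλ = 2πr_n.
r_n = n²a₀/Z = 0.680 Å
λ = 2πr_n/n = 2π·0.680/3 = 1.42 Å

1.42 Å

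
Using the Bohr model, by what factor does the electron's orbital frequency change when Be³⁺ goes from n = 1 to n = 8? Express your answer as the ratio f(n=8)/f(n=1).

1/512

f ∝ Z^2 · n^-3; with Z fixed, f ∝ n^-3.
f(n=8)/f(n=1) = (8/1)^-3 = 1/512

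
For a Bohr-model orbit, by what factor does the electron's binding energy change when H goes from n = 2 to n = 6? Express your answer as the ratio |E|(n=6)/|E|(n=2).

1/9

|E| ∝ Z^2 · n^-2; with Z fixed, |E| ∝ n^-2.
|E|(n=6)/|E|(n=2) = (6/2)^-2 = 1/9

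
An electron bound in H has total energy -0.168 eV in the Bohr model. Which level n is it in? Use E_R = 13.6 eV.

E_n = −E_R Z²/n² ⇒ n² = E_R Z²/(−E_n) = 13.6 × 1² / 0.168 ≈ 80.95
n = 9

9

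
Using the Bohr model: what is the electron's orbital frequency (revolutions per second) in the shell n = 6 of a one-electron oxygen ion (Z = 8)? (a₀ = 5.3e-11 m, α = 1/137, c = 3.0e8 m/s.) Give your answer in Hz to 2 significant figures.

1.9e15 Hz

r = n²a₀/Z = 2.4e-10 m, v = Zαc/n = 2.9e6 m/s
f = v/(2πr) = 1.9e15 Hz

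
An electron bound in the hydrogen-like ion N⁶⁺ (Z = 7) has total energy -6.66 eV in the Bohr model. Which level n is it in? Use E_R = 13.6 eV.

E_n = −E_R Z²/n² ⇒ n² = E_R Z²/(−E_n) = 13.6 × 7² / 6.66 ≈ 100.06
n = 10

10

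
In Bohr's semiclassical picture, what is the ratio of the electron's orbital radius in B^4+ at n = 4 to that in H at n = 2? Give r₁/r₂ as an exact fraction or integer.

r ∝ Z^-1 · n^2
r₁/r₂ = (5/1)^-1 · (4/2)^2 = 4/5

4/5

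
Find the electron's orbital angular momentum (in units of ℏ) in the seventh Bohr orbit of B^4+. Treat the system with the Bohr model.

L_n = nℏ, so L/ℏ = n = 7.

7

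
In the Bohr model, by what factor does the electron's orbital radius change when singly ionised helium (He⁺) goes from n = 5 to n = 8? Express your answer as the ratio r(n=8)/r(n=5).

64/25

r ∝ Z^-1 · n^2; with Z fixed, r ∝ n^2.
r(n=8)/r(n=5) = (8/5)^2 = 64/25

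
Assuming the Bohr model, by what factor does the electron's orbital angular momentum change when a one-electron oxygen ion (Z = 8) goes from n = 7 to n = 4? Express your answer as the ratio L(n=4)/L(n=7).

L = nℏ depends only on n, so L ∝ n.
L(n=4)/L(n=7) = (4/7)^1 = 4/7

4/7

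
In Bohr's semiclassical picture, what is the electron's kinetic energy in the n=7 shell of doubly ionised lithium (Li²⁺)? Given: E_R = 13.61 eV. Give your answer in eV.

For a Coulomb orbit the virial theorem gives K = −E_n.
E_n = −E_R·Z²/n², so K = E_R·Z²/n² = 13.61 × 3²/7² = 2.500 eV

2.500 eV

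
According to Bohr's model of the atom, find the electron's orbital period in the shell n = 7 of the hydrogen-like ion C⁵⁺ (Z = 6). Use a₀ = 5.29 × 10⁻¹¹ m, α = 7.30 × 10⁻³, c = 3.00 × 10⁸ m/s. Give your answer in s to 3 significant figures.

r = n²a₀/Z = 7²·5.29 × 10⁻¹¹/6 = 4.32 × 10⁻¹⁰ m
v = Zαc/n = 6·0.00730·3.00 × 10⁸/7 = 1.88 × 10⁶ m/s
T = 2πr/v = 1.45 × 10⁻¹⁵ s

1.45 × 10⁻¹⁵ s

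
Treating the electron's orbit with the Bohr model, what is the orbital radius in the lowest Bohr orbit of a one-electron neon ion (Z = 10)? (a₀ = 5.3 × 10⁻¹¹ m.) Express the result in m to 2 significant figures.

5.3 × 10⁻¹² m

r_n = n²a₀/Z = 1² × 5.3 × 10⁻¹¹ / 10
    = 1 × 5.3 × 10⁻¹¹ / 10 = 5.3 × 10⁻¹² m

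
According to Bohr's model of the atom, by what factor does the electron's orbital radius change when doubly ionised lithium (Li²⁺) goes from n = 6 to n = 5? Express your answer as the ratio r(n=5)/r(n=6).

r ∝ Z^-1 · n^2; with Z fixed, r ∝ n^2.
r(n=5)/r(n=6) = (5/6)^2 = 25/36

25/36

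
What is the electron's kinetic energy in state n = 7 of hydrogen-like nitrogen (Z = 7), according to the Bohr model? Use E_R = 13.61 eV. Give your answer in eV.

13.61 eV

For a Coulomb orbit the virial theorem gives K = −E_n.
E_n = −E_R·Z²/n², so K = E_R·Z²/n² = 13.61 × 7²/7² = 13.61 eV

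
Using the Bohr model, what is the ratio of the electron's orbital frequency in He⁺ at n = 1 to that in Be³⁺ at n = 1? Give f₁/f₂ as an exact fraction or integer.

1/4

f ∝ Z^2 · n^-3
f₁/f₂ = (2/4)^2 · (1/1)^-3 = 1/4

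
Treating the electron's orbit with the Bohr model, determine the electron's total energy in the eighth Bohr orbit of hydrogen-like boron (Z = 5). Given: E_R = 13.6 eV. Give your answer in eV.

E_n = −E_R·Z²/n² = −13.6 × 5²/8² = -5.31 eV

-5.31 eV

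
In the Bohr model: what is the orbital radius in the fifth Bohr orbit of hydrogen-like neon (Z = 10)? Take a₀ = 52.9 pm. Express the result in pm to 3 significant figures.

132 pm

r_n = n²a₀/Z = 5² × 52.9 / 10
    = 25 × 52.9 / 10 = 132 pm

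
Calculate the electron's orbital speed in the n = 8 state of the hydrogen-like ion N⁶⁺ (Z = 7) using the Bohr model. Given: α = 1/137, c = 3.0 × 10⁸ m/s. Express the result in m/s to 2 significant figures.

1.9 × 10⁶ m/s

v_n = Zαc/n = 7 × 0.0073 × 3.0 × 10⁸ / 8
    = 1.9 × 10⁶ m/s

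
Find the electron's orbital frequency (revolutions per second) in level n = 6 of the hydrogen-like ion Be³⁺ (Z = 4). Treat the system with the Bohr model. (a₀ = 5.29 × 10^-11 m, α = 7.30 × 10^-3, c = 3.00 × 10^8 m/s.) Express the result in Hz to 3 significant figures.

4.88 × 10^14 Hz

r = n²a₀/Z = 4.76 × 10^-10 m, v = Zαc/n = 1.46 × 10^6 m/s
f = v/(2πr) = 4.88 × 10^14 Hz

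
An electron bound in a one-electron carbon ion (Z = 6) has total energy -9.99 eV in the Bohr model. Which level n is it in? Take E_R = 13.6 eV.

E_n = −E_R Z²/n² ⇒ n² = E_R Z²/(−E_n) = 13.6 × 6² / 9.99 ≈ 49.01
n = 7

7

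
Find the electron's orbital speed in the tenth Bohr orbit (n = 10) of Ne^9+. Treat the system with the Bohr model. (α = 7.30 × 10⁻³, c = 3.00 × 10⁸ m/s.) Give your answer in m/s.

2.19 × 10⁶ m/s

v_n = Zαc/n = 10 × 0.00730 × 3.00 × 10⁸ / 10
    = 2.19 × 10⁶ m/s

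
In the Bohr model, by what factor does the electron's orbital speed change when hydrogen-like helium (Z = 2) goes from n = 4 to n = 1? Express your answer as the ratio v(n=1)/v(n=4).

v ∝ Z^1 · n^-1; with Z fixed, v ∝ n^-1.
v(n=1)/v(n=4) = (1/4)^-1 = 4

4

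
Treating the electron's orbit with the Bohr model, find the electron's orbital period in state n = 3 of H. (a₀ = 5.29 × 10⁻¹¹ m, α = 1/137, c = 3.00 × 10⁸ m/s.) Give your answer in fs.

4.10 fs

r = n²a₀/Z = 3²·5.29 × 10⁻¹¹/1 = 4.76 × 10⁻¹⁰ m
v = Zαc/n = 1·0.00730·3.00 × 10⁸/3 = 7.30 × 10⁵ m/s
T = 2πr/v = 4.10 × 10⁻¹⁵ s = 4.10 fs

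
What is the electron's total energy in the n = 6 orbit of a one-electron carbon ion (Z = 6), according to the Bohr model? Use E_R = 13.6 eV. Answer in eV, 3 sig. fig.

E_n = −E_R·Z²/n² = −13.6 × 6²/6² = -13.6 eV

-13.6 eV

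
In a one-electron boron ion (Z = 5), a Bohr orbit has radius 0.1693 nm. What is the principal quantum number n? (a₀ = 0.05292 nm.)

r_n = n²a₀/Z ⇒ n² = rZ/a₀ = 0.1693 × 5 / 0.05292 ≈ 16.00
n = 4

4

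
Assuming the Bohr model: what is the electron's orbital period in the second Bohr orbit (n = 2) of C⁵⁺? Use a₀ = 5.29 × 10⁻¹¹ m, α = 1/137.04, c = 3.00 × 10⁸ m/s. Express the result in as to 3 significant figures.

r = n²a₀/Z = 2²·5.29 × 10⁻¹¹/6 = 3.53 × 10⁻¹¹ m
v = Zαc/n = 6·0.00730·3.00 × 10⁸/2 = 6.57 × 10⁶ m/s
T = 2πr/v = 3.37 × 10⁻¹⁷ s = 33.7 as

33.7 as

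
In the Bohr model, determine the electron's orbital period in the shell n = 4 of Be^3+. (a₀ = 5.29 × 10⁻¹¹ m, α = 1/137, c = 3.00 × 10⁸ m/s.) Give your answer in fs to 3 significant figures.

0.607 fs

r = n²a₀/Z = 4²·5.29 × 10⁻¹¹/4 = 2.12 × 10⁻¹⁰ m
v = Zαc/n = 4·0.00730·3.00 × 10⁸/4 = 2.19 × 10⁶ m/s
T = 2πr/v = 6.07 × 10⁻¹⁶ s = 0.607 fs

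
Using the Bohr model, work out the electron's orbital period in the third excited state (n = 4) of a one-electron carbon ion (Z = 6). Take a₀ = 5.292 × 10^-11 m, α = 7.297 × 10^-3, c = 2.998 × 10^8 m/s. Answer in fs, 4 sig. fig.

0.2702 fs

r = n²a₀/Z = 4²·5.292 × 10^-11/6 = 1.411 × 10^-10 m
v = Zαc/n = 6·0.007297·2.998 × 10^8/4 = 3.281 × 10^6 m/s
T = 2πr/v = 2.702 × 10^-16 s = 0.2702 fs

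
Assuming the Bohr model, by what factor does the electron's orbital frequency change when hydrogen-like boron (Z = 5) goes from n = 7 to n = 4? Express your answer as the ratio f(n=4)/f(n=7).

343/64

f ∝ Z^2 · n^-3; with Z fixed, f ∝ n^-3.
f(n=4)/f(n=7) = (4/7)^-3 = 343/64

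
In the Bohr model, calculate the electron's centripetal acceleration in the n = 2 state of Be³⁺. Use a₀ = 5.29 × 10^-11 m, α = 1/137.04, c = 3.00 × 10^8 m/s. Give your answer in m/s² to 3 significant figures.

r = n²a₀/Z = 5.29 × 10^-11 m, v = Zαc/n = 4.38 × 10^6 m/s
a = v²/r = (4.38 × 10^6)² / 5.29 × 10^-11 = 3.62 × 10^23 m/s²

3.62 × 10^23 m/s²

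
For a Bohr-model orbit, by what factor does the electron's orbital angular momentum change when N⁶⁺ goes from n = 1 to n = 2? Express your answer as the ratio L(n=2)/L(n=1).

2

L = nℏ depends only on n, so L ∝ n.
L(n=2)/L(n=1) = (2/1)^1 = 2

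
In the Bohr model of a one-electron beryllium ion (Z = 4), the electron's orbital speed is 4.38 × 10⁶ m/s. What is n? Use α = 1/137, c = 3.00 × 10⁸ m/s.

2

v_n = Zαc/n ⇒ n = Zαc/v = 4 × 0.00730 × 3.00 × 10⁸ / 4.38 × 10⁶ ≈ 2.00
n = 2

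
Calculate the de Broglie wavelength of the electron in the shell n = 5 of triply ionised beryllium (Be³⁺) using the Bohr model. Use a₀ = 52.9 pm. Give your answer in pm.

415 pm

The Bohr quantisation condition is nλ = 2πr_n.
r_n = n²a₀/Z = 331 pm
λ = 2πr_n/n = 2π·331/5 = 415 pm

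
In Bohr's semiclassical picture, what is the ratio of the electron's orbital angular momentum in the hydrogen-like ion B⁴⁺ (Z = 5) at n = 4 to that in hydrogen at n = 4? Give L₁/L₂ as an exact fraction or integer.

L = nℏ is independent of Z.
L₁/L₂ = n₁/n₂ = 4/4 = 1

1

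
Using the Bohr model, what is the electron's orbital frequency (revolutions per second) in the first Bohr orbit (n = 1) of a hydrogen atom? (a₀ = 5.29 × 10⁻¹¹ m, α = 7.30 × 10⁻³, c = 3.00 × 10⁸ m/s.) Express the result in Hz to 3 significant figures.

r = n²a₀/Z = 5.29 × 10⁻¹¹ m, v = Zαc/n = 2.19 × 10⁶ m/s
f = v/(2πr) = 6.59 × 10¹⁵ Hz

6.59 × 10¹⁵ Hz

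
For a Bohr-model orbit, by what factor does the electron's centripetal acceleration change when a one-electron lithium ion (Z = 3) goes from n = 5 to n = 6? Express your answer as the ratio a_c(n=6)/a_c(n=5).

625/1296

a_c ∝ Z^3 · n^-4; with Z fixed, a_c ∝ n^-4.
a_c(n=6)/a_c(n=5) = (6/5)^-4 = 625/1296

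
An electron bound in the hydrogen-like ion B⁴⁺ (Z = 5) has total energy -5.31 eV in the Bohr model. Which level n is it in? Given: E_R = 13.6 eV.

E_n = −E_R Z²/n² ⇒ n² = E_R Z²/(−E_n) = 13.6 × 5² / 5.31 ≈ 64.03
n = 8

8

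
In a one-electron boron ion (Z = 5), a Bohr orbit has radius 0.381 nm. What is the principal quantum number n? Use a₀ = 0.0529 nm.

r_n = n²a₀/Z ⇒ n² = rZ/a₀ = 0.381 × 5 / 0.0529 ≈ 36.01
n = 6

6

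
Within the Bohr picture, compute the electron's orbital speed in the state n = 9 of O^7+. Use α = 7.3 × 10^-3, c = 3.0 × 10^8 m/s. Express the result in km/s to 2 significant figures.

v_n = Zαc/n = 8 × 0.0073 × 3.0 × 10^8 / 9
    = 1900 km/s

1900 km/s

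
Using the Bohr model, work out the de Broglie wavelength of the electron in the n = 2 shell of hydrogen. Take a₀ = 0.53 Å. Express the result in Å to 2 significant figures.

6.7 Å

The Bohr quantisation condition is nλ = 2πr_n.
r_n = n²a₀/Z = 2.1 Å
λ = 2πr_n/n = 2π·2.1/2 = 6.7 Å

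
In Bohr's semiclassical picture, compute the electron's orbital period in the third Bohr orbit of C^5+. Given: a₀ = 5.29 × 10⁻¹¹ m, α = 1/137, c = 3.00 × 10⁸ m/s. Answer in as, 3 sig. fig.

r = n²a₀/Z = 3²·5.29 × 10⁻¹¹/6 = 7.94 × 10⁻¹¹ m
v = Zαc/n = 6·0.00730·3.00 × 10⁸/3 = 4.38 × 10⁶ m/s
T = 2πr/v = 1.14 × 10⁻¹⁶ s = 114 as

114 as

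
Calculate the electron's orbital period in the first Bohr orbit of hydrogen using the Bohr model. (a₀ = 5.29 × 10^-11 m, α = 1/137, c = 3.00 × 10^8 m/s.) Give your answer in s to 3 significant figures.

r = n²a₀/Z = 1²·5.29 × 10^-11/1 = 5.29 × 10^-11 m
v = Zαc/n = 1·0.00730·3.00 × 10^8/1 = 2.19 × 10^6 m/s
T = 2πr/v = 1.52 × 10^-16 s

1.52 × 10^-16 s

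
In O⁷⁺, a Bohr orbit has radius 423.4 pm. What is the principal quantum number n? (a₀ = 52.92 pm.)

8

r_n = n²a₀/Z ⇒ n² = rZ/a₀ = 423.4 × 8 / 52.92 ≈ 64.01
n = 8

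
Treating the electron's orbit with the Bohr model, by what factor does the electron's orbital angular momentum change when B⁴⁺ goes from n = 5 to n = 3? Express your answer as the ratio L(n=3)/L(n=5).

3/5

L = nℏ depends only on n, so L ∝ n.
L(n=3)/L(n=5) = (3/5)^1 = 3/5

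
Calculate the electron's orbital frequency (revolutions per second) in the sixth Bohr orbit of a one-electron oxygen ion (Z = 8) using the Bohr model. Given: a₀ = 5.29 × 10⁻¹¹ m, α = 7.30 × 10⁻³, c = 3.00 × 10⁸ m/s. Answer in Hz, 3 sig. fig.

r = n²a₀/Z = 2.38 × 10⁻¹⁰ m, v = Zαc/n = 2.92 × 10⁶ m/s
f = v/(2πr) = 1.95 × 10¹⁵ Hz

1.95 × 10¹⁵ Hz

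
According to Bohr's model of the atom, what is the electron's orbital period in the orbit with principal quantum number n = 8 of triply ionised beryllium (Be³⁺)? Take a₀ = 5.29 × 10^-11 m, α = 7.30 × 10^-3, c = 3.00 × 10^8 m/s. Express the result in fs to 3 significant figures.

r = n²a₀/Z = 8²·5.29 × 10^-11/4 = 8.46 × 10^-10 m
v = Zαc/n = 4·0.00730·3.00 × 10^8/8 = 1.09 × 10^6 m/s
T = 2πr/v = 4.86 × 10^-15 s = 4.86 fs

4.86 fs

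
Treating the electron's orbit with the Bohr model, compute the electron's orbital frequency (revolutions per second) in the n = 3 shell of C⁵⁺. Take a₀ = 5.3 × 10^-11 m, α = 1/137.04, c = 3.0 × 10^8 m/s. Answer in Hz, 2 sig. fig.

8.8 × 10^15 Hz

r = n²a₀/Z = 8.0 × 10^-11 m, v = Zαc/n = 4.4 × 10^6 m/s
f = v/(2πr) = 8.8 × 10^15 Hz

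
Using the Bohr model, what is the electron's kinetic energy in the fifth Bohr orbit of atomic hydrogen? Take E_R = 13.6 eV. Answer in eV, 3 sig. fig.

0.544 eV

For a Coulomb orbit the virial theorem gives K = −E_n.
E_n = −E_R·Z²/n², so K = E_R·Z²/n² = 13.6 × 1²/5² = 0.544 eV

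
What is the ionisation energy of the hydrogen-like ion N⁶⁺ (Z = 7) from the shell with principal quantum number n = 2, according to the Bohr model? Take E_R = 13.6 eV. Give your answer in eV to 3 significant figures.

167 eV

E_n = −E_R·Z²/n² = −13.6 × 7²/2² eV = -167 eV
Ionisation energy = −E_n = 167 eV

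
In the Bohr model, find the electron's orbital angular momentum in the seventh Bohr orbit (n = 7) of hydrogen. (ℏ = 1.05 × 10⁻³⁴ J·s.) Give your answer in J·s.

7.35 × 10⁻³⁴ J·s

L_n = nℏ = 7 × 1.05 × 10⁻³⁴ = 7.35 × 10⁻³⁴ J·s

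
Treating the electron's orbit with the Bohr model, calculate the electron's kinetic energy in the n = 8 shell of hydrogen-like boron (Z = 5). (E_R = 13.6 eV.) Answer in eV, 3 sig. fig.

5.31 eV

For a Coulomb orbit the virial theorem gives K = −E_n.
E_n = −E_R·Z²/n², so K = E_R·Z²/n² = 13.6 × 5²/8² = 5.31 eV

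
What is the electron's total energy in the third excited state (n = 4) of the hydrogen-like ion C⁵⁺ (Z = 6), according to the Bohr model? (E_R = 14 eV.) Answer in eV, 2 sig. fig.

E_n = −E_R·Z²/n² = −14 × 6²/4² = -32 eV

-32 eV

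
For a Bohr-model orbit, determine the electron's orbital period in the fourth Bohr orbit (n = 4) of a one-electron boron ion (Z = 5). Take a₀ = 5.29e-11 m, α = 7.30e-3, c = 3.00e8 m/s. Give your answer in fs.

0.389 fs

r = n²a₀/Z = 4²·5.29e-11/5 = 1.69e-10 m
v = Zαc/n = 5·0.00730·3.00e8/4 = 2.74e6 m/s
T = 2πr/v = 3.89e-16 s = 0.389 fs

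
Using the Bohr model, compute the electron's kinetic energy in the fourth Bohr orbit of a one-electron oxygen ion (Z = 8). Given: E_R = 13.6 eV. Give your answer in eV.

For a Coulomb orbit the virial theorem gives K = −E_n.
E_n = −E_R·Z²/n², so K = E_R·Z²/n² = 13.6 × 8²/4² = 54.4 eV

54.4 eV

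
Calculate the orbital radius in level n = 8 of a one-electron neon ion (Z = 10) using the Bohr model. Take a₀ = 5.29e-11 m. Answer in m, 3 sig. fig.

r_n = n²a₀/Z = 8² × 5.29e-11 / 10
    = 64 × 5.29e-11 / 10 = 3.39e-10 m

3.39e-10 m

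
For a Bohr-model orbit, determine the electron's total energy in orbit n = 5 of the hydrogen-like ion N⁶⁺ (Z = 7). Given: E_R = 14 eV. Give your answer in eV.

-27 eV

E_n = −E_R·Z²/n² = −14 × 7²/5² = -27 eV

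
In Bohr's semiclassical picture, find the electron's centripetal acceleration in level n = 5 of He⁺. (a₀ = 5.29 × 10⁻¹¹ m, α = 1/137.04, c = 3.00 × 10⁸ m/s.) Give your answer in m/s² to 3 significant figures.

1.16 × 10²¹ m/s²

r = n²a₀/Z = 6.61 × 10⁻¹⁰ m, v = Zαc/n = 8.76 × 10⁵ m/s
a = v²/r = (8.76 × 10⁵)² / 6.61 × 10⁻¹⁰ = 1.16 × 10²¹ m/s²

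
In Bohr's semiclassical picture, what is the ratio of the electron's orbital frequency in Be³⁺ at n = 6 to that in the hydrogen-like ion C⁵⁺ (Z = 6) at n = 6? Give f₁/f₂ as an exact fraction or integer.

f ∝ Z^2 · n^-3
f₁/f₂ = (4/6)^2 · (6/6)^-3 = 4/9

4/9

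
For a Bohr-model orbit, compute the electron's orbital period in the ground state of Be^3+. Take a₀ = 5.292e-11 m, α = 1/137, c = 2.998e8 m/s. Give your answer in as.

r = n²a₀/Z = 1²·5.292e-11/4 = 1.323e-11 m
v = Zαc/n = 4·0.007299·2.998e8/1 = 8.753e6 m/s
T = 2πr/v = 9.497e-18 s = 9.497 as

9.497 as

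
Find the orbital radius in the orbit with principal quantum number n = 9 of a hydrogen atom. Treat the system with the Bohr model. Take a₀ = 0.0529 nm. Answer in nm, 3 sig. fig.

4.28 nm

r_n = n²a₀/Z = 9² × 0.0529 / 1
    = 81 × 0.0529 / 1 = 4.28 nm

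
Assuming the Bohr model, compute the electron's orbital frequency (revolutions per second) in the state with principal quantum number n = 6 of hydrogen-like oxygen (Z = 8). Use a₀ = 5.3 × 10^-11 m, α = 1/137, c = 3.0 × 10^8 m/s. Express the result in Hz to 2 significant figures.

r = n²a₀/Z = 2.4 × 10^-10 m, v = Zαc/n = 2.9 × 10^6 m/s
f = v/(2πr) = 1.9 × 10^15 Hz

1.9 × 10^15 Hz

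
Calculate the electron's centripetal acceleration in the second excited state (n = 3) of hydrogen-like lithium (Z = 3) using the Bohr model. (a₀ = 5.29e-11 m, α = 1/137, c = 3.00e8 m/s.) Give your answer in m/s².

r = n²a₀/Z = 1.59e-10 m, v = Zαc/n = 2.19e6 m/s
a = v²/r = (2.19e6)² / 1.59e-10 = 3.02e22 m/s²

3.02e22 m/s²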